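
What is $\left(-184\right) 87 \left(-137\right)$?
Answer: $2193096$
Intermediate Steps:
$\left(-184\right) 87 \left(-137\right) = \left(-16008\right) \left(-137\right) = 2193096$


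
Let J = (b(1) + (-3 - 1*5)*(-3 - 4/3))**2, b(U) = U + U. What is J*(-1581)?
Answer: -6376700/3 ≈ -2.1256e+6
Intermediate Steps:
b(U) = 2*U
J = 12100/9 (J = (2*1 + (-3 - 1*5)*(-3 - 4/3))**2 = (2 + (-3 - 5)*(-3 - 4*1/3))**2 = (2 - 8*(-3 - 4/3))**2 = (2 - 8*(-13/3))**2 = (2 + 104/3)**2 = (110/3)**2 = 12100/9 ≈ 1344.4)
J*(-1581) = (12100/9)*(-1581) = -6376700/3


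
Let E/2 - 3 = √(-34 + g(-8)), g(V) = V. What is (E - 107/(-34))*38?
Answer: 5909/17 + 76*I*√42 ≈ 347.59 + 492.54*I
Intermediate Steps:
E = 6 + 2*I*√42 (E = 6 + 2*√(-34 - 8) = 6 + 2*√(-42) = 6 + 2*(I*√42) = 6 + 2*I*√42 ≈ 6.0 + 12.961*I)
(E - 107/(-34))*38 = ((6 + 2*I*√42) - 107/(-34))*38 = ((6 + 2*I*√42) - 107*(-1/34))*38 = ((6 + 2*I*√42) + 107/34)*38 = (311/34 + 2*I*√42)*38 = 5909/17 + 76*I*√42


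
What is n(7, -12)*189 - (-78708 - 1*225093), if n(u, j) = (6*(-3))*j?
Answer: 344625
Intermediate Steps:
n(u, j) = -18*j
n(7, -12)*189 - (-78708 - 1*225093) = -18*(-12)*189 - (-78708 - 1*225093) = 216*189 - (-78708 - 225093) = 40824 - 1*(-303801) = 40824 + 303801 = 344625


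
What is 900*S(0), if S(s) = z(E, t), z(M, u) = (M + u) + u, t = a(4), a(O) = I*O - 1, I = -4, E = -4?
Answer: -34200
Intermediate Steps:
a(O) = -1 - 4*O (a(O) = -4*O - 1 = -1 - 4*O)
t = -17 (t = -1 - 4*4 = -1 - 16 = -17)
z(M, u) = M + 2*u
S(s) = -38 (S(s) = -4 + 2*(-17) = -4 - 34 = -38)
900*S(0) = 900*(-38) = -34200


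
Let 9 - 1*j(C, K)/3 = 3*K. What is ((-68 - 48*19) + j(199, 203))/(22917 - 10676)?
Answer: -2780/12241 ≈ -0.22711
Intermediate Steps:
j(C, K) = 27 - 9*K
((-68 - 48*19) + j(199, 203))/(22917 - 10676) = ((-68 - 48*19) + (27 - 9*203))/(22917 - 10676) = ((-68 - 912) + (27 - 1827))/12241 = (-980 - 1800)*(1/12241) = -2780*1/12241 = -2780/12241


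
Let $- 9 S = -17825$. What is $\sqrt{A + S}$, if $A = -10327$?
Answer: $\frac{23 i \sqrt{142}}{3} \approx 91.359 i$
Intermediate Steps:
$S = \frac{17825}{9}$ ($S = \left(- \frac{1}{9}\right) \left(-17825\right) = \frac{17825}{9} \approx 1980.6$)
$\sqrt{A + S} = \sqrt{-10327 + \frac{17825}{9}} = \sqrt{- \frac{75118}{9}} = \frac{23 i \sqrt{142}}{3}$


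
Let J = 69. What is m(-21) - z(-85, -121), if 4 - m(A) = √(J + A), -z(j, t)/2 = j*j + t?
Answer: 14212 - 4*√3 ≈ 14205.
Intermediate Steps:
z(j, t) = -2*t - 2*j² (z(j, t) = -2*(j*j + t) = -2*(j² + t) = -2*(t + j²) = -2*t - 2*j²)
m(A) = 4 - √(69 + A)
m(-21) - z(-85, -121) = (4 - √(69 - 21)) - (-2*(-121) - 2*(-85)²) = (4 - √48) - (242 - 2*7225) = (4 - 4*√3) - (242 - 14450) = (4 - 4*√3) - 1*(-14208) = (4 - 4*√3) + 14208 = 14212 - 4*√3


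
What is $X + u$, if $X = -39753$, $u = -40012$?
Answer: $-79765$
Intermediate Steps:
$X + u = -39753 - 40012 = -79765$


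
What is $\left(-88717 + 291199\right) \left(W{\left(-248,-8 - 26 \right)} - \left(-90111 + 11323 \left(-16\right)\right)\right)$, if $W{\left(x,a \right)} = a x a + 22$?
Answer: $-3115590534$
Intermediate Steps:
$W{\left(x,a \right)} = 22 + x a^{2}$ ($W{\left(x,a \right)} = x a^{2} + 22 = 22 + x a^{2}$)
$\left(-88717 + 291199\right) \left(W{\left(-248,-8 - 26 \right)} - \left(-90111 + 11323 \left(-16\right)\right)\right) = \left(-88717 + 291199\right) \left(\left(22 - 248 \left(-8 - 26\right)^{2}\right) - \left(-90111 + 11323 \left(-16\right)\right)\right) = 202482 \left(\left(22 - 248 \left(-8 - 26\right)^{2}\right) + \left(90111 - -181168\right)\right) = 202482 \left(\left(22 - 248 \left(-34\right)^{2}\right) + \left(90111 + 181168\right)\right) = 202482 \left(\left(22 - 286688\right) + 271279\right) = 202482 \left(-286666 + 271279\right) = 202482 \left(-15387\right) = -3115590534$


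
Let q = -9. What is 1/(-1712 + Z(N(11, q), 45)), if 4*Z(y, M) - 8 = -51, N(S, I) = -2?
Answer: -4/6891 ≈ -0.00058047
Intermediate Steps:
Z(y, M) = -43/4 (Z(y, M) = 2 + (¼)*(-51) = 2 - 51/4 = -43/4)
1/(-1712 + Z(N(11, q), 45)) = 1/(-1712 - 43/4) = 1/(-6891/4) = -4/6891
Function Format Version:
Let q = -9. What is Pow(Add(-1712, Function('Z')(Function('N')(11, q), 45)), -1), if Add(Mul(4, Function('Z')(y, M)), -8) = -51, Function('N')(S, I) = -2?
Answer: Rational(-4, 6891) ≈ -0.00058047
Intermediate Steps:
Function('Z')(y, M) = Rational(-43, 4) (Function('Z')(y, M) = Add(2, Mul(Rational(1, 4), -51)) = Add(2, Rational(-51, 4)) = Rational(-43, 4))
Pow(Add(-1712, Function('Z')(Function('N')(11, q), 45)), -1) = Pow(Add(-1712, Rational(-43, 4)), -1) = Pow(Rational(-6891, 4), -1) = Rational(-4, 6891)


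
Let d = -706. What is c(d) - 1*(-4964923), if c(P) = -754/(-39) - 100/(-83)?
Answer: 1236270941/249 ≈ 4.9649e+6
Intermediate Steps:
c(P) = 5114/249 (c(P) = -754*(-1/39) - 100*(-1/83) = 58/3 + 100/83 = 5114/249)
c(d) - 1*(-4964923) = 5114/249 - 1*(-4964923) = 5114/249 + 4964923 = 1236270941/249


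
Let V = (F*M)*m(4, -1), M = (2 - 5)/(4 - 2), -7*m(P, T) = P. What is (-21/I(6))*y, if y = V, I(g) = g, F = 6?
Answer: -18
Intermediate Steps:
m(P, T) = -P/7
M = -3/2 ≈ -1.5000
V = 36/7 (V = (6*(-3/2))*(-1/7*4) = -9*(-4/7) = 36/7 ≈ 5.1429)
y = 36/7 ≈ 5.1429
(-21/I(6))*y = -21/6*(36/7) = -21*1/6*(36/7) = -7/2*36/7 = -18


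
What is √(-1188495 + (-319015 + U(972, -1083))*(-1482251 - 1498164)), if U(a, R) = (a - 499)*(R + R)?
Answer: 10*√40042847177 ≈ 2.0011e+6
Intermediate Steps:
U(a, R) = 2*R*(-499 + a) (U(a, R) = (-499 + a)*(2*R) = 2*R*(-499 + a))
√(-1188495 + (-319015 + U(972, -1083))*(-1482251 - 1498164)) = √(-1188495 + (-319015 + 2*(-1083)*(-499 + 972))*(-1482251 - 1498164)) = √(-1188495 + (-319015 + 2*(-1083)*473)*(-2980415)) = √(-1188495 + (-319015 - 1024518)*(-2980415)) = √(-1188495 - 1343533*(-2980415)) = √(-1188495 + 4004285906195) = √4004284717700 = 10*√40042847177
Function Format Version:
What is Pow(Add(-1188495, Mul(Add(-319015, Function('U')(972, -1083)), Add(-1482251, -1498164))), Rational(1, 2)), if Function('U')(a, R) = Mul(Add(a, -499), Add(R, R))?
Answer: Mul(10, Pow(40042847177, Rational(1, 2))) ≈ 2.0011e+6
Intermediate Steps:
Function('U')(a, R) = Mul(2, R, Add(-499, a)) (Function('U')(a, R) = Mul(Add(-499, a), Mul(2, R)) = Mul(2, R, Add(-499, a)))
Pow(Add(-1188495, Mul(Add(-319015, Function('U')(972, -1083)), Add(-1482251, -1498164))), Rational(1, 2)) = Pow(Add(-1188495, Mul(Add(-319015, Mul(2, -1083, Add(-499, 972))), Add(-1482251, -1498164))), Rational(1, 2)) = Pow(Add(-1188495, Mul(Add(-319015, Mul(2, -1083, 473)), -2980415)), Rational(1, 2)) = Pow(Add(-1188495, Mul(Add(-319015, -1024518), -2980415)), Rational(1, 2)) = Pow(Add(-1188495, Mul(-1343533, -2980415)), Rational(1, 2)) = Pow(Add(-1188495, 4004285906195), Rational(1, 2)) = Pow(4004284717700, Rational(1, 2)) = Mul(10, Pow(40042847177, Rational(1, 2)))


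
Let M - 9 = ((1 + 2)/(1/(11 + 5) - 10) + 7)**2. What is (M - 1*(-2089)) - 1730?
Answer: 1159737/2809 ≈ 412.86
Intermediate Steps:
M = 151306/2809 (M = 9 + ((1 + 2)/(1/(11 + 5) - 10) + 7)**2 = 9 + (3/(1/16 - 10) + 7)**2 = 9 + (3/(-159/16) + 7)**2 = 9 + (3*(-16/159) + 7)**2 = 9 + (-16/53 + 7)**2 = 9 + (355/53)**2 = 9 + 126025/2809 = 151306/2809 ≈ 53.865)
(M - 1*(-2089)) - 1730 = (151306/2809 - 1*(-2089)) - 1730 = (151306/2809 + 2089) - 1730 = 6019307/2809 - 1730 = 1159737/2809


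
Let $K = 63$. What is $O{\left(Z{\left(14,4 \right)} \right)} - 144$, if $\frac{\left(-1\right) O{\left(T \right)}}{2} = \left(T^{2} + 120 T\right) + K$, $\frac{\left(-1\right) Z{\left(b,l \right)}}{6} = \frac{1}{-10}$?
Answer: $- \frac{10368}{25} \approx -414.72$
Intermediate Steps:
$Z{\left(b,l \right)} = \frac{3}{5}$ ($Z{\left(b,l \right)} = - \frac{6}{-10} = \left(-6\right) \left(- \frac{1}{10}\right) = \frac{3}{5}$)
$O{\left(T \right)} = -126 - 240 T - 2 T^{2}$ ($O{\left(T \right)} = - 2 \left(\left(T^{2} + 120 T\right) + 63\right) = - 2 \left(63 + T^{2} + 120 T\right) = -126 - 240 T - 2 T^{2}$)
$O{\left(Z{\left(14,4 \right)} \right)} - 144 = \left(-126 - 144 - 2 \left(\frac{3}{5}\right)^{2}\right) - 144 = \left(-126 - 144 - \frac{18}{25}\right) - 144 = - \frac{6768}{25} - 144 = - \frac{10368}{25}$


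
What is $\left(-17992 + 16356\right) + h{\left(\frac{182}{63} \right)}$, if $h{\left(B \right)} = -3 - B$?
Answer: $- \frac{14777}{9} \approx -1641.9$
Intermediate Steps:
$\left(-17992 + 16356\right) + h{\left(\frac{182}{63} \right)} = \left(-17992 + 16356\right) - \left(3 + \frac{182}{63}\right) = -1636 - \left(3 + 182 \cdot \frac{1}{63}\right) = -1636 - \frac{53}{9} = - \frac{14777}{9}$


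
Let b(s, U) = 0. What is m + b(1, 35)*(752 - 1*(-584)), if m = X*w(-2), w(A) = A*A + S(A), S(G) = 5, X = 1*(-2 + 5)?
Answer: 27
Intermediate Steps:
X = 3 (X = 1*3 = 3)
w(A) = 5 + A**2 (w(A) = A*A + 5 = A**2 + 5 = 5 + A**2)
m = 27 (m = 3*(5 + (-2)**2) = 3*(5 + 4) = 3*9 = 27)
m + b(1, 35)*(752 - 1*(-584)) = 27 + 0*(752 - 1*(-584)) = 27 + 0*(752 + 584) = 27 + 0*1336 = 27 + 0 = 27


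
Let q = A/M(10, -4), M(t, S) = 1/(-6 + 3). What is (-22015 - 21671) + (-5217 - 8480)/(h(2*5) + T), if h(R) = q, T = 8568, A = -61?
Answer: -382309883/8751 ≈ -43688.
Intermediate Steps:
M(t, S) = -1/3 (M(t, S) = 1/(-3) = -1/3)
q = 183 (q = -61/(-1/3) = -61*(-3) = 183)
h(R) = 183
(-22015 - 21671) + (-5217 - 8480)/(h(2*5) + T) = (-22015 - 21671) + (-5217 - 8480)/(183 + 8568) = -43686 - 13697/8751 = -382309883/8751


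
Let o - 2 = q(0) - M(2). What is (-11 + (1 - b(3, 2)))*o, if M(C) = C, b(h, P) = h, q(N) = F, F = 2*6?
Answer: -156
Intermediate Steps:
F = 12
q(N) = 12
o = 12 (o = 2 + (12 - 1*2) = 2 + (12 - 2) = 2 + 10 = 12)
(-11 + (1 - b(3, 2)))*o = (-11 + (1 - 1*3))*12 = (-11 + (1 - 3))*12 = (-11 - 2)*12 = -13*12 = -156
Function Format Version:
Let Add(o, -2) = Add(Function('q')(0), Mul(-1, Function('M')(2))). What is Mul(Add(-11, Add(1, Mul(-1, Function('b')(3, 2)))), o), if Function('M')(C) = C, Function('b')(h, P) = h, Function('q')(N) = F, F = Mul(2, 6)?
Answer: -156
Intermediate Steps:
F = 12
Function('q')(N) = 12
o = 12 (o = Add(2, Add(12, Mul(-1, 2))) = Add(2, Add(12, -2)) = Add(2, 10) = 12)
Mul(Add(-11, Add(1, Mul(-1, Function('b')(3, 2)))), o) = Mul(Add(-11, Add(1, Mul(-1, 3))), 12) = Mul(Add(-11, Add(1, -3)), 12) = Mul(Add(-11, -2), 12) = Mul(-13, 12) = -156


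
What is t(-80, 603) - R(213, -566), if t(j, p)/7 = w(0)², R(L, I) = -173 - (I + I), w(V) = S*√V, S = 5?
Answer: -959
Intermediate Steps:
w(V) = 5*√V
R(L, I) = -173 - 2*I
t(j, p) = 0 (t(j, p) = 7*(5*√0)² = 7*(5*0)² = 7*0² = 7*0 = 0)
t(-80, 603) - R(213, -566) = 0 - (-173 - 2*(-566)) = 0 - (-173 + 1132) = 0 - 1*959 = 0 - 959 = -959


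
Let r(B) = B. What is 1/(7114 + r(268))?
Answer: 1/7382 ≈ 0.00013546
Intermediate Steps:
1/(7114 + r(268)) = 1/(7114 + 268) = 1/7382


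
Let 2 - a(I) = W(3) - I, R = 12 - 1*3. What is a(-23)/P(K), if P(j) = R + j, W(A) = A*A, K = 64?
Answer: -30/73 ≈ -0.41096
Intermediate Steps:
R = 9 (R = 12 - 3 = 9)
W(A) = A²
P(j) = 9 + j
a(I) = -7 + I (a(I) = 2 - (3² - I) = 2 - (9 - I) = 2 + (-9 + I) = -7 + I)
a(-23)/P(K) = (-7 - 23)/(9 + 64) = -30/73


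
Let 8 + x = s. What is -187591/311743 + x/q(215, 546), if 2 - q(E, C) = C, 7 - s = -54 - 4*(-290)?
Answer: 243049997/169588192 ≈ 1.4332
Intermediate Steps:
s = -1099 (s = 7 - (-54 - 4*(-290)) = 7 - (-54 + 1160) = 7 - 1*1106 = 7 - 1106 = -1099)
x = -1107 (x = -8 - 1099 = -1107)
q(E, C) = 2 - C
-187591/311743 + x/q(215, 546) = -187591/311743 - 1107/(2 - 1*546) = -187591*1/311743 - 1107/(2 - 546) = -187591/311743 - 1107/(-544) = -187591/311743 - 1107*(-1/544) = -187591/311743 + 1107/544 = 243049997/169588192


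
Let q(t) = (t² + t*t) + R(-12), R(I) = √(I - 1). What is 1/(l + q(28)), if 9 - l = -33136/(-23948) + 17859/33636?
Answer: 7097228643249190436/11178799697117359026929 - 4505932633547536*I*√13/11178799697117359026929 ≈ 0.00063488 - 1.4533e-6*I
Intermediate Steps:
R(I) = √(-1 + I)
q(t) = 2*t² + I*√13 (q(t) = (t² + t*t) + √(-1 - 12) = (t² + t²) + √(-13) = 2*t² + I*√13)
l = 475615377/67126244 (l = 9 - (-33136/(-23948) + 17859/33636) = 9 - (-33136*(-1/23948) + 17859*(1/33636)) = 9 - (8284/5987 + 5953/11212) = 9 - 1*128520819/67126244 = 9 - 128520819/67126244 = 475615377/67126244 ≈ 7.0854)
1/(l + q(28)) = 1/(475615377/67126244 + (2*28² + I*√13)) = 1/(475615377/67126244 + (2*784 + I*√13)) = 1/(475615377/67126244 + (1568 + I*√13)) = 1/(105729565969/67126244 + I*√13)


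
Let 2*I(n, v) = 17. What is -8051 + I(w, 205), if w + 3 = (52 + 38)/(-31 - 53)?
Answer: -16085/2 ≈ -8042.5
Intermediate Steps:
w = -57/14 (w = -3 + (52 + 38)/(-31 - 53) = -3 + 90/(-84) = -3 + 90*(-1/84) = -3 - 15/14 = -57/14 ≈ -4.0714)
I(n, v) = 17/2 (I(n, v) = (1/2)*17 = 17/2)
-8051 + I(w, 205) = -8051 + 17/2 = -16085/2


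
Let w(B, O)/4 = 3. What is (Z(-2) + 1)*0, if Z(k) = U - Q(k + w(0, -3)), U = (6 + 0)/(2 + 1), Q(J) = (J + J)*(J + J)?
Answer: 0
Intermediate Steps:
w(B, O) = 12 (w(B, O) = 4*3 = 12)
Q(J) = 4*J² (Q(J) = (2*J)*(2*J) = 4*J²)
U = 2 (U = 6/3 = 6*(⅓) = 2)
Z(k) = 2 - 4*(12 + k)² (Z(k) = 2 - 4*(k + 12)² = 2 - 4*(12 + k)²)
(Z(-2) + 1)*0 = ((2 - 4*(12 - 2)²) + 1)*0 = ((2 - 4*10²) + 1)*0 = ((2 - 4*100) + 1)*0 = ((2 - 400) + 1)*0 = (-398 + 1)*0 = -397*0 = 0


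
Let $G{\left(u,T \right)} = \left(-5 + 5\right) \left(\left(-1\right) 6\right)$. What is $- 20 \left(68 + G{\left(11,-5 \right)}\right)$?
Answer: $-1360$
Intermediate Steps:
$G{\left(u,T \right)} = 0$ ($G{\left(u,T \right)} = 0 \left(-6\right) = 0$)
$- 20 \left(68 + G{\left(11,-5 \right)}\right) = - 20 \left(68 + 0\right) = \left(-20\right) 68 = -1360$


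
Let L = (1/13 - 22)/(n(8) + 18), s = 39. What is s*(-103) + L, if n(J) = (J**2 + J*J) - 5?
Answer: -2454482/611 ≈ -4017.2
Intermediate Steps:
n(J) = -5 + 2*J**2 (n(J) = (J**2 + J**2) - 5 = 2*J**2 - 5 = -5 + 2*J**2)
L = -95/611 (L = (1/13 - 22)/((-5 + 2*8**2) + 18) = (1/13 - 22)/((-5 + 2*64) + 18) = -285/(13*((-5 + 128) + 18)) = -285/(13*(123 + 18)) = -285/13/141 = -285/13*1/141 = -95/611 ≈ -0.15548)
s*(-103) + L = 39*(-103) - 95/611 = -4017 - 95/611 = -2454482/611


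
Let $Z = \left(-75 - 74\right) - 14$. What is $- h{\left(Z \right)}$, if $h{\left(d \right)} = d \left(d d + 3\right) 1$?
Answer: $4331236$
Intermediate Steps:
$Z = -163$ ($Z = \left(-75 - 74\right) - 14 = -149 - 14 = -163$)
$h{\left(d \right)} = d \left(3 + d^{2}\right)$ ($h{\left(d \right)} = d \left(d^{2} + 3\right) 1 = d \left(3 + d^{2}\right) 1 = d \left(3 + d^{2}\right)$)
$- h{\left(Z \right)} = - \left(-163\right) \left(3 + \left(-163\right)^{2}\right) = - \left(-163\right) \left(3 + 26569\right) = - \left(-163\right) 26572 = \left(-1\right) \left(-4331236\right) = 4331236$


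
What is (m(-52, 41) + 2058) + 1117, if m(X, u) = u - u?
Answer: 3175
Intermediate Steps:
m(X, u) = 0
(m(-52, 41) + 2058) + 1117 = (0 + 2058) + 1117 = 2058 + 1117 = 3175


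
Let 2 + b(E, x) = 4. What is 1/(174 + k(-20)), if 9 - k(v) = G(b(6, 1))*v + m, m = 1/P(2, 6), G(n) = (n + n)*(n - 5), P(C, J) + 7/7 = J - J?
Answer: -1/56 ≈ -0.017857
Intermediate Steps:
P(C, J) = -1 (P(C, J) = -1 + (J - J) = -1 + 0 = -1)
b(E, x) = 2 (b(E, x) = -2 + 4 = 2)
G(n) = 2*n*(-5 + n) (G(n) = (2*n)*(-5 + n) = 2*n*(-5 + n))
m = -1 (m = 1/(-1) = -1)
k(v) = 10 + 12*v (k(v) = 9 - ((2*2*(-5 + 2))*v - 1) = 9 - ((2*2*(-3))*v - 1) = 9 - (-12*v - 1) = 9 - (-1 - 12*v) = 9 + (1 + 12*v) = 10 + 12*v)
1/(174 + k(-20)) = 1/(174 + (10 + 12*(-20))) = 1/(174 + (10 - 240)) = 1/(174 - 230) = 1/(-56) = -1/56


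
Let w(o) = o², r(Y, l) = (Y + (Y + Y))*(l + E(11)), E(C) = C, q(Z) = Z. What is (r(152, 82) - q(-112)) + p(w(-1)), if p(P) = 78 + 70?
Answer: 42668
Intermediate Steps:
r(Y, l) = 3*Y*(11 + l) (r(Y, l) = (Y + (Y + Y))*(l + 11) = (Y + 2*Y)*(11 + l) = (3*Y)*(11 + l) = 3*Y*(11 + l))
p(P) = 148
(r(152, 82) - q(-112)) + p(w(-1)) = (3*152*(11 + 82) - 1*(-112)) + 148 = (3*152*93 + 112) + 148 = (42408 + 112) + 148 = 42520 + 148 = 42668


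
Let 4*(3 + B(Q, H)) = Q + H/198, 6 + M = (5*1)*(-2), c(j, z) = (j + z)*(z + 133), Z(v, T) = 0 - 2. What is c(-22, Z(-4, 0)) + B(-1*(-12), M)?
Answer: -311258/99 ≈ -3144.0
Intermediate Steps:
Z(v, T) = -2
c(j, z) = (133 + z)*(j + z) (c(j, z) = (j + z)*(133 + z) = (133 + z)*(j + z))
M = -16 (M = -6 + (5*1)*(-2) = -6 + 5*(-2) = -6 - 10 = -16)
B(Q, H) = -3 + Q/4 + H/792 (B(Q, H) = -3 + (Q + H/198)/4 = -3 + (Q/4 + H/792) = -3 + Q/4 + H/792)
c(-22, Z(-4, 0)) + B(-1*(-12), M) = ((-2)² + 133*(-22) + 133*(-2) - 22*(-2)) + (-3 + (-1*(-12))/4 + (1/792)*(-16)) = (4 - 2926 - 266 + 44) + (-3 + (¼)*12 - 2/99) = -3144 + (-3 + 3 - 2/99) = -3144 - 2/99 = -311258/99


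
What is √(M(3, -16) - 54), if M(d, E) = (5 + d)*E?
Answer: I*√182 ≈ 13.491*I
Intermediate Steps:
M(d, E) = E*(5 + d)
√(M(3, -16) - 54) = √(-16*(5 + 3) - 54) = √(-16*8 - 54) = √(-128 - 54) = √(-182) = I*√182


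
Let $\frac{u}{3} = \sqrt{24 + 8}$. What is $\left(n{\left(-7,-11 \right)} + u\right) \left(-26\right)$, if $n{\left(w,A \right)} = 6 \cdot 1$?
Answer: $-156 - 312 \sqrt{2} \approx -597.23$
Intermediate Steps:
$n{\left(w,A \right)} = 6$
$u = 12 \sqrt{2}$ ($u = 3 \sqrt{24 + 8} = 3 \sqrt{32} = 3 \cdot 4 \sqrt{2} = 12 \sqrt{2} \approx 16.971$)
$\left(n{\left(-7,-11 \right)} + u\right) \left(-26\right) = \left(6 + 12 \sqrt{2}\right) \left(-26\right) = -156 - 312 \sqrt{2}$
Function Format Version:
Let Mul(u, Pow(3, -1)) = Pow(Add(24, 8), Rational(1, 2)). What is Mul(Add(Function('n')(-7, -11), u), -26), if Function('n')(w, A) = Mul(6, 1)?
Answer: Add(-156, Mul(-312, Pow(2, Rational(1, 2)))) ≈ -597.23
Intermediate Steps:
Function('n')(w, A) = 6
u = Mul(12, Pow(2, Rational(1, 2))) (u = Mul(3, Pow(Add(24, 8), Rational(1, 2))) = Mul(3, Pow(32, Rational(1, 2))) = Mul(3, Mul(4, Pow(2, Rational(1, 2)))) = Mul(12, Pow(2, Rational(1, 2))) ≈ 16.971)
Mul(Add(Function('n')(-7, -11), u), -26) = Mul(Add(6, Mul(12, Pow(2, Rational(1, 2)))), -26) = Add(-156, Mul(-312, Pow(2, Rational(1, 2))))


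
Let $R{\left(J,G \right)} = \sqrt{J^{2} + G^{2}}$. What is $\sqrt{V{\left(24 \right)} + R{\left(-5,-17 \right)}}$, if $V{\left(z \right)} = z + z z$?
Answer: $\sqrt{600 + \sqrt{314}} \approx 24.854$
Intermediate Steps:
$V{\left(z \right)} = z + z^{2}$
$R{\left(J,G \right)} = \sqrt{G^{2} + J^{2}}$
$\sqrt{V{\left(24 \right)} + R{\left(-5,-17 \right)}} = \sqrt{24 \left(1 + 24\right) + \sqrt{\left(-17\right)^{2} + \left(-5\right)^{2}}} = \sqrt{24 \cdot 25 + \sqrt{289 + 25}} = \sqrt{600 + \sqrt{314}}$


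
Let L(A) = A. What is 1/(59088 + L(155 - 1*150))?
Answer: 1/59093 ≈ 1.6922e-5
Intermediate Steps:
1/(59088 + L(155 - 1*150)) = 1/(59088 + (155 - 1*150)) = 1/(59088 + (155 - 150)) = 1/(59088 + 5) = 1/59093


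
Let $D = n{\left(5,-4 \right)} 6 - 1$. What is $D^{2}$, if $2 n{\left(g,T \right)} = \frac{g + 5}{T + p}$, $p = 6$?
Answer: $196$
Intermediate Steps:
$n{\left(g,T \right)} = \frac{5 + g}{2 \left(6 + T\right)}$ ($n{\left(g,T \right)} = \frac{\left(g + 5\right) \frac{1}{T + 6}}{2} = \frac{\left(5 + g\right) \frac{1}{6 + T}}{2} = \frac{\frac{1}{6 + T} \left(5 + g\right)}{2} = \frac{5 + g}{2 \left(6 + T\right)}$)
$D = 14$ ($D = \frac{5 + 5}{2 \left(6 - 4\right)} 6 - 1 = \frac{1}{2} \cdot \frac{1}{2} \cdot 10 \cdot 6 - 1 = \frac{5}{2} \cdot 6 - 1 = 15 - 1 = 14$)
$D^{2} = 14^{2} = 196$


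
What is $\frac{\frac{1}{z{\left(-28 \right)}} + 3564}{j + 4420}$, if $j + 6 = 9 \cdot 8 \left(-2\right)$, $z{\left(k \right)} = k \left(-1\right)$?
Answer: $\frac{99793}{119560} \approx 0.83467$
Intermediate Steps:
$z{\left(k \right)} = - k$
$j = -150$ ($j = -6 + 9 \cdot 8 \left(-2\right) = -6 + 72 \left(-2\right) = -6 - 144 = -150$)
$\frac{\frac{1}{z{\left(-28 \right)}} + 3564}{j + 4420} = \frac{\frac{1}{\left(-1\right) \left(-28\right)} + 3564}{-150 + 4420} = \frac{\frac{1}{28} + 3564}{4270} = \left(\frac{1}{28} + 3564\right) \frac{1}{4270} = \frac{99793}{28} \cdot \frac{1}{4270} = \frac{99793}{119560}$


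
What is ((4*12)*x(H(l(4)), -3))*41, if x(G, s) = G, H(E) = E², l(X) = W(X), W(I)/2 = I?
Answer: 125952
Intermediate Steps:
W(I) = 2*I
l(X) = 2*X
((4*12)*x(H(l(4)), -3))*41 = ((4*12)*(2*4)²)*41 = (48*8²)*41 = (48*64)*41 = 3072*41 = 125952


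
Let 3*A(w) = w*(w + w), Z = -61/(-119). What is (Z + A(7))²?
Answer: 140304025/127449 ≈ 1100.9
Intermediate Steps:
Z = 61/119 (Z = -61*(-1/119) = 61/119 ≈ 0.51260)
A(w) = 2*w²/3 (A(w) = (w*(w + w))/3 = (w*(2*w))/3 = (2*w²)/3 = 2*w²/3)
(Z + A(7))² = (61/119 + (⅔)*7²)² = (61/119 + (⅔)*49)² = (61/119 + 98/3)² = (11845/357)² = 140304025/127449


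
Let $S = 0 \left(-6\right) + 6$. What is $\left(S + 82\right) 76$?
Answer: $6688$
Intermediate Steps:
$S = 6$ ($S = 0 + 6 = 6$)
$\left(S + 82\right) 76 = \left(6 + 82\right) 76 = 88 \cdot 76 = 6688$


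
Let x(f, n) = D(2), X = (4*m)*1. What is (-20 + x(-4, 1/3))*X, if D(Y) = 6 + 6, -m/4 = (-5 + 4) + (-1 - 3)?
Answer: -640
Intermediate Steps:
m = 20 (m = -4*((-5 + 4) + (-1 - 3)) = -4*(-1 - 4) = -4*(-5) = 20)
X = 80 (X = (4*20)*1 = 80*1 = 80)
D(Y) = 12
x(f, n) = 12
(-20 + x(-4, 1/3))*X = (-20 + 12)*80 = -8*80 = -640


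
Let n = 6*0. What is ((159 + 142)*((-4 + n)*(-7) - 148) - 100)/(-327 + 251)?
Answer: 9055/19 ≈ 476.58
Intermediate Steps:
n = 0
((159 + 142)*((-4 + n)*(-7) - 148) - 100)/(-327 + 251) = ((159 + 142)*((-4 + 0)*(-7) - 148) - 100)/(-327 + 251) = (301*(-4*(-7) - 148) - 100)/(-76) = (301*(28 - 148) - 100)*(-1/76) = (301*(-120) - 100)*(-1/76) = (-36120 - 100)*(-1/76) = -36220*(-1/76) = 9055/19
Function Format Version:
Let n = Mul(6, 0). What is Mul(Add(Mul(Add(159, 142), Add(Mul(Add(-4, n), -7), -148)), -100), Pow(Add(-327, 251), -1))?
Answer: Rational(9055, 19) ≈ 476.58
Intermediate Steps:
n = 0
Mul(Add(Mul(Add(159, 142), Add(Mul(Add(-4, n), -7), -148)), -100), Pow(Add(-327, 251), -1)) = Mul(Add(Mul(Add(159, 142), Add(Mul(Add(-4, 0), -7), -148)), -100), Pow(Add(-327, 251), -1)) = Mul(Add(Mul(301, Add(Mul(-4, -7), -148)), -100), Pow(-76, -1)) = Mul(Add(Mul(301, Add(28, -148)), -100), Rational(-1, 76)) = Mul(Add(Mul(301, -120), -100), Rational(-1, 76)) = Mul(Add(-36120, -100), Rational(-1, 76)) = Mul(-36220, Rational(-1, 76)) = Rational(9055, 19)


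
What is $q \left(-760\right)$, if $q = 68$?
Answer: $-51680$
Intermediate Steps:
$q \left(-760\right) = 68 \left(-760\right) = -51680$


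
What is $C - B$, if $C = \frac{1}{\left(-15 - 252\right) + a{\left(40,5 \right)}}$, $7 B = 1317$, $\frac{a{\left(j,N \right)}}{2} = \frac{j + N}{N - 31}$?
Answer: $- \frac{4630663}{24612} \approx -188.15$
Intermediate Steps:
$a{\left(j,N \right)} = \frac{2 \left(N + j\right)}{-31 + N}$ ($a{\left(j,N \right)} = 2 \frac{j + N}{N - 31} = 2 \frac{N + j}{-31 + N} = \frac{2 \left(N + j\right)}{-31 + N}$)
$B = \frac{1317}{7}$ ($B = \frac{1}{7} \cdot 1317 = \frac{1317}{7} \approx 188.14$)
$C = - \frac{13}{3516}$ ($C = \frac{1}{\left(-15 - 252\right) + \frac{2 \left(5 + 40\right)}{-31 + 5}} = \frac{1}{\left(-15 - 252\right) + 2 \frac{1}{-26} \cdot 45} = \frac{1}{-267 + 2 \left(- \frac{1}{26}\right) 45} = \frac{1}{-267 - \frac{45}{13}} = \frac{1}{- \frac{3516}{13}} = - \frac{13}{3516} \approx -0.0036974$)
$C - B = - \frac{13}{3516} - \frac{1317}{7} = - \frac{4630663}{24612}$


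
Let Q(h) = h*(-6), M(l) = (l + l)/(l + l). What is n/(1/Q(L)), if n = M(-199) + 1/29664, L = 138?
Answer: -682295/824 ≈ -828.03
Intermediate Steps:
M(l) = 1 (M(l) = (2*l)/((2*l)) = (2*l)*(1/(2*l)) = 1)
Q(h) = -6*h
n = 29665/29664 (n = 1 + 1/29664 = 29665/29664 ≈ 1.0000)
n/(1/Q(L)) = 29665/(29664*(1/(-6*138))) = 29665/(29664*(1/(-828))) = 29665/(29664*(-1/828)) = (29665/29664)*(-828) = -682295/824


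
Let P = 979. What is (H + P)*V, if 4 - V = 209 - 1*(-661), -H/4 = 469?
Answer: 776802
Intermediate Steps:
H = -1876 (H = -4*469 = -1876)
V = -866 (V = 4 - (209 - 1*(-661)) = 4 - (209 + 661) = 4 - 1*870 = 4 - 870 = -866)
(H + P)*V = (-1876 + 979)*(-866) = -897*(-866) = 776802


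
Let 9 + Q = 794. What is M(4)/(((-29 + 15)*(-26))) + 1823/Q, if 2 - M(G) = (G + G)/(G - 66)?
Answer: 10311271/4428970 ≈ 2.3281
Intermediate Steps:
Q = 785 (Q = -9 + 794 = 785)
M(G) = 2 - 2*G/(-66 + G) (M(G) = 2 - (G + G)/(G - 66) = 2 - 2*G/(-66 + G))
M(4)/(((-29 + 15)*(-26))) + 1823/Q = (-132/(-66 + 4))/(((-29 + 15)*(-26))) + 1823/785 = (-132/(-62))/((-14*(-26))) + 1823*(1/785) = -132*(-1/62)/364 + 1823/785 = (66/31)*(1/364) + 1823/785 = 33/5642 + 1823/785 = 10311271/4428970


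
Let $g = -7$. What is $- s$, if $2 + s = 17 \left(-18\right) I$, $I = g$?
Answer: $-2140$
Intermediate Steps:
$I = -7$
$s = 2140$ ($s = -2 + 17 \left(-18\right) \left(-7\right) = -2 - -2142 = -2 + 2142 = 2140$)
$- s = \left(-1\right) 2140 = -2140$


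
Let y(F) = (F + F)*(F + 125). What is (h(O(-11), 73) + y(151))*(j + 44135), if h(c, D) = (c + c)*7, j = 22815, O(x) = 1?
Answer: 5581353700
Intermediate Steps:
y(F) = 2*F*(125 + F) (y(F) = (2*F)*(125 + F) = 2*F*(125 + F))
h(c, D) = 14*c (h(c, D) = (2*c)*7 = 14*c)
(h(O(-11), 73) + y(151))*(j + 44135) = (14*1 + 2*151*(125 + 151))*(22815 + 44135) = (14 + 2*151*276)*66950 = (14 + 83352)*66950 = 83366*66950 = 5581353700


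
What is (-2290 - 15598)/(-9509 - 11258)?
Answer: 17888/20767 ≈ 0.86137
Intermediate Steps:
(-2290 - 15598)/(-9509 - 11258) = -17888/(-20767) = -17888*(-1/20767) = 17888/20767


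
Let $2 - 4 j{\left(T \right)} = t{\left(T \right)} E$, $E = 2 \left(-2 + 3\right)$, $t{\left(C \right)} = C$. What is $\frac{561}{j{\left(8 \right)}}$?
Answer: $- \frac{1122}{7} \approx -160.29$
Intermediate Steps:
$E = 2$ ($E = 2 \cdot 1 = 2$)
$j{\left(T \right)} = \frac{1}{2} - \frac{T}{2}$ ($j{\left(T \right)} = \frac{1}{2} - \frac{T 2}{4} = \frac{1}{2} - \frac{2 T}{4} = \frac{1}{2} - \frac{T}{2}$)
$\frac{561}{j{\left(8 \right)}} = \frac{561}{\frac{1}{2} - 4} = \frac{561}{- \frac{7}{2}} = 561 \left(- \frac{2}{7}\right) = - \frac{1122}{7}$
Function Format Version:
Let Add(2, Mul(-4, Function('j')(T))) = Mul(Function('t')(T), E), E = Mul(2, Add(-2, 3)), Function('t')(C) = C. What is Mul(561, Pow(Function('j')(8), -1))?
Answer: Rational(-1122, 7) ≈ -160.29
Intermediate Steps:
E = 2 (E = Mul(2, 1) = 2)
Function('j')(T) = Add(Rational(1, 2), Mul(Rational(-1, 2), T)) (Function('j')(T) = Add(Rational(1, 2), Mul(Rational(-1, 4), Mul(T, 2))) = Add(Rational(1, 2), Mul(Rational(-1, 4), Mul(2, T))) = Add(Rational(1, 2), Mul(Rational(-1, 2), T)))
Mul(561, Pow(Function('j')(8), -1)) = Mul(561, Pow(Add(Rational(1, 2), Mul(Rational(-1, 2), 8)), -1)) = Mul(561, Pow(Add(Rational(1, 2), -4), -1)) = Mul(561, Pow(Rational(-7, 2), -1)) = Mul(561, Rational(-2, 7)) = Rational(-1122, 7)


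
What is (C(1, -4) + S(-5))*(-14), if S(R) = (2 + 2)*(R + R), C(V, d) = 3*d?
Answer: 728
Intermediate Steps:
S(R) = 8*R (S(R) = 4*(2*R) = 8*R)
(C(1, -4) + S(-5))*(-14) = (3*(-4) + 8*(-5))*(-14) = (-12 - 40)*(-14) = -52*(-14) = 728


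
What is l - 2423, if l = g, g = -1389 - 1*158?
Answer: -3970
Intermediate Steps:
g = -1547 (g = -1389 - 158 = -1547)
l = -1547
l - 2423 = -1547 - 2423 = -3970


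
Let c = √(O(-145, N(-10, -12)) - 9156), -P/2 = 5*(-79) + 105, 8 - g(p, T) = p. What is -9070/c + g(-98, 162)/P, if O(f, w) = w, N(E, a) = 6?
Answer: 53/290 + 907*I*√366/183 ≈ 0.18276 + 94.819*I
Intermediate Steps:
g(p, T) = 8 - p
P = 580 (P = -2*(5*(-79) + 105) = -2*(-395 + 105) = -2*(-290) = 580)
c = 5*I*√366 (c = √(6 - 9156) = √(-9150) = 5*I*√366 ≈ 95.656*I)
-9070/c + g(-98, 162)/P = -9070*(-I*√366/1830) + (8 - 1*(-98))/580 = -(-907)*I*√366/183 + (8 + 98)*(1/580) = 907*I*√366/183 + 106*(1/580) = 907*I*√366/183 + 53/290 = 53/290 + 907*I*√366/183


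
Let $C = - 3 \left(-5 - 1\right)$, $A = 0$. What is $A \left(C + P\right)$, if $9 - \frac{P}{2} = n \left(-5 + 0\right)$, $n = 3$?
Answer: $0$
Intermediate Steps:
$P = 48$ ($P = 18 - 2 \cdot 3 \left(-5 + 0\right) = 18 - 2 \cdot 3 \left(-5\right) = 18 - -30 = 18 + 30 = 48$)
$C = 18$ ($C = \left(-3\right) \left(-6\right) = 18$)
$A \left(C + P\right) = 0 \left(18 + 48\right) = 0 \cdot 66 = 0$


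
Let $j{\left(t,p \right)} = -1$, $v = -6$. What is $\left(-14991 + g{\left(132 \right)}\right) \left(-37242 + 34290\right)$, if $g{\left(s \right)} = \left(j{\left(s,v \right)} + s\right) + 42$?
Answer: $43742736$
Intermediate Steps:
$g{\left(s \right)} = 41 + s$ ($g{\left(s \right)} = \left(-1 + s\right) + 42 = 41 + s$)
$\left(-14991 + g{\left(132 \right)}\right) \left(-37242 + 34290\right) = \left(-14991 + \left(41 + 132\right)\right) \left(-37242 + 34290\right) = \left(-14991 + 173\right) \left(-2952\right) = \left(-14818\right) \left(-2952\right) = 43742736$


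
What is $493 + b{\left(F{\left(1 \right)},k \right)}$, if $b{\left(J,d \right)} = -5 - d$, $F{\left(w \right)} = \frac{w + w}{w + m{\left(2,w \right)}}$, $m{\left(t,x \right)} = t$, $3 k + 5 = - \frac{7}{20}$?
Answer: $\frac{29387}{60} \approx 489.78$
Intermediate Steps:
$k = - \frac{107}{60}$ ($k = - \frac{5}{3} + \frac{\left(-7\right) \frac{1}{20}}{3} = - \frac{5}{3} + \frac{1}{3} \left(- \frac{7}{20}\right) = - \frac{5}{3} - \frac{7}{60} = - \frac{107}{60} \approx -1.7833$)
$F{\left(w \right)} = \frac{2 w}{2 + w}$ ($F{\left(w \right)} = \frac{w + w}{w + 2} = \frac{2 w}{2 + w}$)
$493 + b{\left(F{\left(1 \right)},k \right)} = 493 - \frac{193}{60} = \frac{29387}{60}$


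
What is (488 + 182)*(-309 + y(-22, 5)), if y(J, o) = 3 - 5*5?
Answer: -221770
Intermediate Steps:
y(J, o) = -22 (y(J, o) = 3 - 25 = -22)
(488 + 182)*(-309 + y(-22, 5)) = (488 + 182)*(-309 - 22) = 670*(-331) = -221770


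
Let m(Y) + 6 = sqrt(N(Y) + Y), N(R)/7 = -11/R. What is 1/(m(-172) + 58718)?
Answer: 10098464/592901047875 - 2*I*sqrt(1268801)/592901047875 ≈ 1.7032e-5 - 3.7997e-9*I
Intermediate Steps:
N(R) = -77/R (N(R) = 7*(-11/R) = -77/R)
m(Y) = -6 + sqrt(Y - 77/Y) (m(Y) = -6 + sqrt(-77/Y + Y) = -6 + sqrt(Y - 77/Y))
1/(m(-172) + 58718) = 1/((-6 + sqrt(-172 - 77/(-172))) + 58718) = 1/((-6 + sqrt(-172 - 77*(-1/172))) + 58718) = 1/((-6 + sqrt(-172 + 77/172)) + 58718) = 1/((-6 + sqrt(-29507/172)) + 58718) = 1/((-6 + I*sqrt(1268801)/86) + 58718) = 1/(58712 + I*sqrt(1268801)/86)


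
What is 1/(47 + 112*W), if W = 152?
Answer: 1/17071 ≈ 5.8579e-5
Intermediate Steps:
1/(47 + 112*W) = 1/(47 + 112*152) = 1/(47 + 17024) = 1/17071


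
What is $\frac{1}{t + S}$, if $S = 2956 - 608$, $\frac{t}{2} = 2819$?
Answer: $\frac{1}{7986} \approx 0.00012522$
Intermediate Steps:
$t = 5638$ ($t = 2 \cdot 2819 = 5638$)
$S = 2348$ ($S = 2956 - 608 = 2348$)
$\frac{1}{t + S} = \frac{1}{5638 + 2348} = \frac{1}{7986}$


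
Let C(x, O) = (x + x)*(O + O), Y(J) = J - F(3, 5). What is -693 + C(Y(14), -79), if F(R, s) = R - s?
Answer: -5749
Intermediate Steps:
Y(J) = 2 + J (Y(J) = J - (3 - 1*5) = J - (3 - 5) = J - 1*(-2) = J + 2 = 2 + J)
C(x, O) = 4*O*x (C(x, O) = (2*x)*(2*O) = 4*O*x)
-693 + C(Y(14), -79) = -693 + 4*(-79)*(2 + 14) = -693 + 4*(-79)*16 = -693 - 5056 = -5749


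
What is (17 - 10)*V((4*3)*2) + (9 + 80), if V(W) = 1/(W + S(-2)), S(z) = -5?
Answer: 1698/19 ≈ 89.368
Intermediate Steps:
V(W) = 1/(-5 + W) (V(W) = 1/(W - 5) = 1/(-5 + W))
(17 - 10)*V((4*3)*2) + (9 + 80) = (17 - 10)/(-5 + (4*3)*2) + (9 + 80) = 7/(-5 + 12*2) + 89 = 7/(-5 + 24) + 89 = 7/19 + 89 = 1698/19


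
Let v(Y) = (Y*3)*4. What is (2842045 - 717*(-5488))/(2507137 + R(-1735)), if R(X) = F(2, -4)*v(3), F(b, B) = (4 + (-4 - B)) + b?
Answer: 6776941/2507353 ≈ 2.7028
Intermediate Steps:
F(b, B) = b - B (F(b, B) = -B + b = b - B)
v(Y) = 12*Y (v(Y) = (3*Y)*4 = 12*Y)
R(X) = 216 (R(X) = (2 - 1*(-4))*(12*3) = (2 + 4)*36 = 6*36 = 216)
(2842045 - 717*(-5488))/(2507137 + R(-1735)) = (2842045 - 717*(-5488))/(2507137 + 216) = (2842045 + 3934896)/2507353 = 6776941*(1/2507353) = 6776941/2507353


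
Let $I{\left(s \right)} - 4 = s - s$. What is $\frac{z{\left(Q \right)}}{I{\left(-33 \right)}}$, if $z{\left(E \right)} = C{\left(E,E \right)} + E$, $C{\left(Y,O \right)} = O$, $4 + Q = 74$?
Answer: $35$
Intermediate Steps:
$Q = 70$ ($Q = -4 + 74 = 70$)
$z{\left(E \right)} = 2 E$ ($z{\left(E \right)} = E + E = 2 E$)
$I{\left(s \right)} = 4$ ($I{\left(s \right)} = 4 + \left(s - s\right) = 4 + 0 = 4$)
$\frac{z{\left(Q \right)}}{I{\left(-33 \right)}} = \frac{2 \cdot 70}{4} = 140 \cdot \frac{1}{4} = 35$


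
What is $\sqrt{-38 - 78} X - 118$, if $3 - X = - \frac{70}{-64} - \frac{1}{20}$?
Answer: $-118 + \frac{313 i \sqrt{29}}{80} \approx -118.0 + 21.069 i$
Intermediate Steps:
$X = \frac{313}{160}$ ($X = 3 - \left(- \frac{70}{-64} - \frac{1}{20}\right) = 3 - \left(\left(-70\right) \left(- \frac{1}{64}\right) - \frac{1}{20}\right) = 3 - \left(\frac{35}{32} - \frac{1}{20}\right) = 3 - \frac{167}{160} = \frac{313}{160} \approx 1.9562$)
$\sqrt{-38 - 78} X - 118 = \sqrt{-38 - 78} \cdot \frac{313}{160} - 118 = \sqrt{-116} \cdot \frac{313}{160} - 118 = 2 i \sqrt{29} \cdot \frac{313}{160} - 118 = \frac{313 i \sqrt{29}}{80} - 118 = -118 + \frac{313 i \sqrt{29}}{80}$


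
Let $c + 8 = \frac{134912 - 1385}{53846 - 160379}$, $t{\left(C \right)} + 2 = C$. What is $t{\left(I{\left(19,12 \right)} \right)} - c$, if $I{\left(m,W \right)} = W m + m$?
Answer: $\frac{9028792}{35511} \approx 254.25$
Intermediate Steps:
$I{\left(m,W \right)} = m + W m$
$t{\left(C \right)} = -2 + C$
$c = - \frac{328597}{35511}$ ($c = -8 + \frac{134912 - 1385}{53846 - 160379} = -8 + \frac{133527}{-106533} = -8 + 133527 \left(- \frac{1}{106533}\right) = -8 - \frac{44509}{35511} = - \frac{328597}{35511} \approx -9.2534$)
$t{\left(I{\left(19,12 \right)} \right)} - c = \left(-2 + 19 \left(1 + 12\right)\right) - - \frac{328597}{35511} = \left(-2 + 19 \cdot 13\right) + \frac{328597}{35511} = \left(-2 + 247\right) + \frac{328597}{35511} = 245 + \frac{328597}{35511} = \frac{9028792}{35511}$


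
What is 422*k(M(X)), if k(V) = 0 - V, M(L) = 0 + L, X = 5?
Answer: -2110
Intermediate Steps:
M(L) = L
k(V) = -V
422*k(M(X)) = 422*(-1*5) = 422*(-5) = -2110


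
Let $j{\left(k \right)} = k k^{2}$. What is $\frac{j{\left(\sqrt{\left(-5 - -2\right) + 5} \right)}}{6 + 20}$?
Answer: $\frac{\sqrt{2}}{13} \approx 0.10879$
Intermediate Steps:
$j{\left(k \right)} = k^{3}$
$\frac{j{\left(\sqrt{\left(-5 - -2\right) + 5} \right)}}{6 + 20} = \frac{\left(\sqrt{\left(-5 - -2\right) + 5}\right)^{3}}{6 + 20} = \frac{\left(\sqrt{\left(-5 + 2\right) + 5}\right)^{3}}{26} = \left(\sqrt{-3 + 5}\right)^{3} \cdot \frac{1}{26} = \left(\sqrt{2}\right)^{3} \cdot \frac{1}{26} = 2 \sqrt{2} \cdot \frac{1}{26} = \frac{\sqrt{2}}{13}$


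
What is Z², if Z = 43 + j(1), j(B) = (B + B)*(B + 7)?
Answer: 3481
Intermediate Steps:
j(B) = 2*B*(7 + B) (j(B) = (2*B)*(7 + B) = 2*B*(7 + B))
Z = 59 (Z = 43 + 2*1*(7 + 1) = 43 + 2*1*8 = 43 + 16 = 59)
Z² = 59² = 3481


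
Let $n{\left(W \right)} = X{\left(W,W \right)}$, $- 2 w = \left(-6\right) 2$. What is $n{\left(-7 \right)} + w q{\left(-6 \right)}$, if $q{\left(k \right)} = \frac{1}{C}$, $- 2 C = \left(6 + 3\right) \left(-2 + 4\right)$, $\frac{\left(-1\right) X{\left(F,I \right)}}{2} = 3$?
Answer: $- \frac{20}{3} \approx -6.6667$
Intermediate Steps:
$X{\left(F,I \right)} = -6$ ($X{\left(F,I \right)} = \left(-2\right) 3 = -6$)
$C = -9$ ($C = - \frac{\left(6 + 3\right) \left(-2 + 4\right)}{2} = - \frac{9 \cdot 2}{2} = \left(- \frac{1}{2}\right) 18 = -9$)
$w = 6$ ($w = - \frac{\left(-6\right) 2}{2} = \left(- \frac{1}{2}\right) \left(-12\right) = 6$)
$q{\left(k \right)} = - \frac{1}{9}$ ($q{\left(k \right)} = \frac{1}{-9} = - \frac{1}{9}$)
$n{\left(W \right)} = -6$
$n{\left(-7 \right)} + w q{\left(-6 \right)} = -6 + 6 \left(- \frac{1}{9}\right) = -6 - \frac{2}{3} = - \frac{20}{3}$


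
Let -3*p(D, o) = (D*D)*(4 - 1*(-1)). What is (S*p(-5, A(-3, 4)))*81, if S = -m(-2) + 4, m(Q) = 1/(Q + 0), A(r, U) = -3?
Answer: -30375/2 ≈ -15188.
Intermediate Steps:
p(D, o) = -5*D²/3 (p(D, o) = -D*D*(4 - 1*(-1))/3 = -D²*(4 + 1)/3 = -D²*5/3 = -5*D²/3)
m(Q) = 1/Q
S = 9/2 (S = -1/(-2) + 4 = -1*(-½) + 4 = ½ + 4 = 9/2 ≈ 4.5000)
(S*p(-5, A(-3, 4)))*81 = (9*(-5/3*(-5)²)/2)*81 = (9*(-5/3*25)/2)*81 = ((9/2)*(-125/3))*81 = -375/2*81 = -30375/2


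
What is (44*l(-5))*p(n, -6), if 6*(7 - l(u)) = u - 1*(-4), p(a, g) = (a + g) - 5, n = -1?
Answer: -3784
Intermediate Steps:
p(a, g) = -5 + a + g
l(u) = 19/3 - u/6 (l(u) = 7 - (u - 1*(-4))/6 = 7 - (u + 4)/6 = 7 - (4 + u)/6 = 7 + (-⅔ - u/6) = 19/3 - u/6)
(44*l(-5))*p(n, -6) = (44*(19/3 - ⅙*(-5)))*(-5 - 1 - 6) = (44*(19/3 + ⅚))*(-12) = (44*(43/6))*(-12) = (946/3)*(-12) = -3784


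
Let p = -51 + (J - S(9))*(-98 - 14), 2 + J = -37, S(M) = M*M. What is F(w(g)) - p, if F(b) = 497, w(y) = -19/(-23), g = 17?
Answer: -12892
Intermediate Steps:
w(y) = 19/23 (w(y) = -19*(-1/23) = 19/23)
S(M) = M**2
J = -39 (J = -2 - 37 = -39)
p = 13389 (p = -51 + (-39 - 1*9**2)*(-98 - 14) = -51 + (-39 - 1*81)*(-112) = -51 + (-39 - 81)*(-112) = -51 - 120*(-112) = -51 + 13440 = 13389)
F(w(g)) - p = 497 - 1*13389 = 497 - 13389 = -12892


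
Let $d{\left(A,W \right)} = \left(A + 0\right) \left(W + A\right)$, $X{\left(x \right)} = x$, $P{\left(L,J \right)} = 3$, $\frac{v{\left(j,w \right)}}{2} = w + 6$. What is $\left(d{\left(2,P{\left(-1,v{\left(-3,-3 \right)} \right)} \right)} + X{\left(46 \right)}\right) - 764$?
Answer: $-708$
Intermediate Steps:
$v{\left(j,w \right)} = 12 + 2 w$ ($v{\left(j,w \right)} = 2 \left(w + 6\right) = 2 \left(6 + w\right) = 12 + 2 w$)
$d{\left(A,W \right)} = A \left(A + W\right)$
$\left(d{\left(2,P{\left(-1,v{\left(-3,-3 \right)} \right)} \right)} + X{\left(46 \right)}\right) - 764 = \left(2 \left(2 + 3\right) + 46\right) - 764 = \left(2 \cdot 5 + 46\right) - 764 = \left(10 + 46\right) - 764 = 56 - 764 = -708$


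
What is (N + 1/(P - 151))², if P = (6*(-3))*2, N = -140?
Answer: 685444761/34969 ≈ 19602.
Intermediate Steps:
P = -36 (P = -18*2 = -36)
(N + 1/(P - 151))² = (-140 + 1/(-36 - 151))² = (-140 + 1/(-187))² = (-140 - 1/187)² = (-26181/187)² = 685444761/34969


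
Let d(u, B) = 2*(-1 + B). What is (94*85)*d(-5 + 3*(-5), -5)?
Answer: -95880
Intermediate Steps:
d(u, B) = -2 + 2*B
(94*85)*d(-5 + 3*(-5), -5) = (94*85)*(-2 + 2*(-5)) = 7990*(-2 - 10) = 7990*(-12) = -95880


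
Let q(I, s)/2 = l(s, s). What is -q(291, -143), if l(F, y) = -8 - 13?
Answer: 42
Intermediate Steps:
l(F, y) = -21
q(I, s) = -42 (q(I, s) = 2*(-21) = -42)
-q(291, -143) = -1*(-42) = 42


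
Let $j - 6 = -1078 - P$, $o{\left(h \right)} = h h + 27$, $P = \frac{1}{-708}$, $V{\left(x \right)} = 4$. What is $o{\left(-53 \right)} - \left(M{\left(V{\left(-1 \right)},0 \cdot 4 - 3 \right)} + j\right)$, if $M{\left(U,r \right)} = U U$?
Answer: $\frac{2755535}{708} \approx 3892.0$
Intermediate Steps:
$P = - \frac{1}{708} \approx -0.0014124$
$M{\left(U,r \right)} = U^{2}$
$o{\left(h \right)} = 27 + h^{2}$ ($o{\left(h \right)} = h^{2} + 27 = 27 + h^{2}$)
$j = - \frac{758975}{708}$ ($j = 6 - \frac{763223}{708} = - \frac{758975}{708} \approx -1072.0$)
$o{\left(-53 \right)} - \left(M{\left(V{\left(-1 \right)},0 \cdot 4 - 3 \right)} + j\right) = \left(27 + \left(-53\right)^{2}\right) - \left(4^{2} - \frac{758975}{708}\right) = \left(27 + 2809\right) - \left(16 - \frac{758975}{708}\right) = 2836 - - \frac{747647}{708} = 2836 + \frac{747647}{708} = \frac{2755535}{708}$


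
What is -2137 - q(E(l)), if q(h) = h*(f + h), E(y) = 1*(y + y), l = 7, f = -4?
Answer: -2277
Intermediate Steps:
E(y) = 2*y (E(y) = 1*(2*y) = 2*y)
q(h) = h*(-4 + h)
-2137 - q(E(l)) = -2137 - 2*7*(-4 + 2*7) = -2137 - 14*(-4 + 14) = -2137 - 14*10 = -2137 - 1*140 = -2137 - 140 = -2277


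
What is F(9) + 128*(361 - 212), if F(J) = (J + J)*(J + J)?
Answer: 19396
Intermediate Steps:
F(J) = 4*J**2 (F(J) = (2*J)*(2*J) = 4*J**2)
F(9) + 128*(361 - 212) = 4*9**2 + 128*(361 - 212) = 4*81 + 128*149 = 324 + 19072 = 19396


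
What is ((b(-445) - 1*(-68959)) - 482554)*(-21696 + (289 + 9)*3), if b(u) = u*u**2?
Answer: 1841699245440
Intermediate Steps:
b(u) = u**3
((b(-445) - 1*(-68959)) - 482554)*(-21696 + (289 + 9)*3) = (((-445)**3 - 1*(-68959)) - 482554)*(-21696 + (289 + 9)*3) = ((-88121125 + 68959) - 482554)*(-21696 + 298*3) = (-88052166 - 482554)*(-21696 + 894) = -88534720*(-20802) = 1841699245440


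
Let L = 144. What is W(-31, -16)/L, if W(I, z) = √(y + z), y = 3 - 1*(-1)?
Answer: I*√3/72 ≈ 0.024056*I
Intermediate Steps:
y = 4 (y = 3 + 1 = 4)
W(I, z) = √(4 + z)
W(-31, -16)/L = √(4 - 16)/144 = √(-12)*(1/144) = (2*I*√3)*(1/144) = I*√3/72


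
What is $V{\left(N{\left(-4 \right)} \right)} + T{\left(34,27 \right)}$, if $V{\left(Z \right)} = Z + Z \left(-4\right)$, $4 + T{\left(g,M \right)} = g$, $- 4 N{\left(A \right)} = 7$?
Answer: $\frac{141}{4} \approx 35.25$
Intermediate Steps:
$N{\left(A \right)} = - \frac{7}{4}$ ($N{\left(A \right)} = \left(- \frac{1}{4}\right) 7 = - \frac{7}{4}$)
$T{\left(g,M \right)} = -4 + g$
$V{\left(Z \right)} = - 3 Z$ ($V{\left(Z \right)} = Z - 4 Z = - 3 Z$)
$V{\left(N{\left(-4 \right)} \right)} + T{\left(34,27 \right)} = \left(-3\right) \left(- \frac{7}{4}\right) + \left(-4 + 34\right) = \frac{21}{4} + 30 = \frac{141}{4}$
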